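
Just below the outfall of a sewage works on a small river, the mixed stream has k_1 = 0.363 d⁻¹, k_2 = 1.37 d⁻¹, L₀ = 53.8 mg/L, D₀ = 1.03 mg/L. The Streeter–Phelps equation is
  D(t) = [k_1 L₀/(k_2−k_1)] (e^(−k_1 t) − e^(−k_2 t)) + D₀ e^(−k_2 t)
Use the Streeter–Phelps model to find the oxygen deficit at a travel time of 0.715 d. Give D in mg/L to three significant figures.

D ≈ 8.07 mg/L

k_1 L₀/(k_2−k_1) = 0.363×53.8/(1.37−0.363) = 19.53/1.007 = 19.39 mg/L.
e^(−k_1 t) = e^(−0.363×0.7150) = 0.7714; e^(−k_2 t) = e^(−1.37×0.7150) = 0.3755.
D = 19.39 × (0.7714 − 0.3755) + 1.03 × 0.3755 = 7.678 + 0.3867 = 8.065 mg/L.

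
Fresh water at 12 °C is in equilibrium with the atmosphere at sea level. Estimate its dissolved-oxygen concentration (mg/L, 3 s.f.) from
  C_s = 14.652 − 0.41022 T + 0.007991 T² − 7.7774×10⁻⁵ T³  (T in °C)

C_s = 14.652 − 0.41022×12 + 0.007991×12² − 7.7774×10⁻⁵×12³ = 10.75 mg/L.

C_s ≈ 10.7 mg/L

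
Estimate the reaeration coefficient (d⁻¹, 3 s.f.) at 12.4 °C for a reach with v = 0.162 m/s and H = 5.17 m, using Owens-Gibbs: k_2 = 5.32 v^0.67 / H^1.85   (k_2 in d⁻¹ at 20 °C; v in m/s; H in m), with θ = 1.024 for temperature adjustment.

k_2(20) = 5.32 × 0.162^0.67 / 5.17^1.85 = 5.32 × 0.2954 / 20.89 = 0.07522 d⁻¹.
k_2(12.4) = 0.07522 × 1.024^(12.4−20) = 0.07522 × 0.8351 = 0.06281 d⁻¹.

k_2 ≈ 0.0628 d⁻¹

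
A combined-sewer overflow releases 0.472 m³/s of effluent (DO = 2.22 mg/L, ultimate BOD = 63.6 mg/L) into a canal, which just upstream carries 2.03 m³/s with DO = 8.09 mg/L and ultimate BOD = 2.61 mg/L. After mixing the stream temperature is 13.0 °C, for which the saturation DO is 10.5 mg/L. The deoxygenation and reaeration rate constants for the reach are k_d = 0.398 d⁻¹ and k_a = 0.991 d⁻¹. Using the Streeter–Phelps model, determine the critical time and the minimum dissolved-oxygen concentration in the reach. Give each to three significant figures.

Mixed DO = (2.03×8.09 + 0.472×2.22)/(2.03+0.472) = 17.47/2.502 = 6.983 mg/L.
Mixed L₀ = (2.03×2.61 + 0.472×63.6)/(2.502) = 35.32/2.502 = 14.12 mg/L.
Initial deficit D₀ = C_s − DO₀ = 10.5 − 6.983 = 3.517 mg/L.
t_c = (1/0.5930) ln[(0.991/0.398)(1 − 3.517×0.5930/(0.398×14.12))] = 1.686 × ln(1.566) = 0.7558 d.
D_c = (0.398/0.991) × 14.12 × e^(−0.398×0.7558) = 0.4016 × 14.12 × 0.7402 = 4.196 mg/L.
Minimum DO = 10.5 − 4.196 = 6.304 mg/L.

t_c ≈ 0.756 d; minimum DO ≈ 6.30 mg/L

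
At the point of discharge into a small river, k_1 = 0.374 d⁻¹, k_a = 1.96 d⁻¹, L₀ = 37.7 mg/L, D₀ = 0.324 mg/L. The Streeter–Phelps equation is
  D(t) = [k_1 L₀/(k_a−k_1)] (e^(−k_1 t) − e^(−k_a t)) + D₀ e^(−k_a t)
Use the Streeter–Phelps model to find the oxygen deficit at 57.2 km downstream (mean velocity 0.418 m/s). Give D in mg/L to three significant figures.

D ≈ 4.53 mg/L

Travel time t = x/v = 57.2 km / (0.418 m/s) = 57200 m / 0.418 m/s = 136800 s = 1.584 d.
k_1 L₀/(k_a−k_1) = 0.374×37.7/(1.96−0.374) = 14.10/1.586 = 8.890 mg/L.
e^(−k_1 t) = e^(−0.374×1.584) = 0.5530; e^(−k_a t) = e^(−1.96×1.584) = 0.04486.
D = 8.890 × (0.5530 − 0.04486) + 0.324 × 0.04486 = 4.518 + 0.01453 = 4.532 mg/L.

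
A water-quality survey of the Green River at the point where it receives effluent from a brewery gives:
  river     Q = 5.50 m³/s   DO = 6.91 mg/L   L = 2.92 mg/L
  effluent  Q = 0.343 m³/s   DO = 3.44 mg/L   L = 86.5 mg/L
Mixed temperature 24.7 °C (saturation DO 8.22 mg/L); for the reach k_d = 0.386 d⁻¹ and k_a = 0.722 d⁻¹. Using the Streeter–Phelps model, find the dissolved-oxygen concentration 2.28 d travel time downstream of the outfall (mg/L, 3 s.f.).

DO ≈ 5.93 mg/L

Mixed DO = (5.50×6.91 + 0.343×3.44)/(5.50+0.343) = 39.18/5.843 = 6.706 mg/L.
Mixed L₀ = (5.50×2.92 + 0.343×86.5)/(5.843) = 45.73/5.843 = 7.826 mg/L.
Initial deficit D₀ = C_s − DO₀ = 8.22 − 6.706 = 1.514 mg/L.
D(2.28) = [0.386×7.826/(0.722−0.386)](e^(−0.386×2.28) − e^(−0.722×2.28)) + 1.514 e^(−0.722×2.28)
= 8.991 × (0.4147 − 0.1928) + 1.514 × 0.1928 = 2.287 mg/L.
DO = 8.22 − 2.287 = 5.933 mg/L.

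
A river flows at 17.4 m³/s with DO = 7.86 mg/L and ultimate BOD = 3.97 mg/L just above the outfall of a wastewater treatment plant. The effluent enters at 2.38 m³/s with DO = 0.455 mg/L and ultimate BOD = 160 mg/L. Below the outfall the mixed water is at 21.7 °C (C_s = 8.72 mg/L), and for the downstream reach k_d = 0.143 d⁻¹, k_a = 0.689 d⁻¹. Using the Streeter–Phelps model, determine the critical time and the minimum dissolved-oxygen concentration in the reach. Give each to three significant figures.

t_c ≈ 2.24 d; minimum DO ≈ 5.29 mg/L

Mixed DO = (17.4×7.86 + 2.38×0.455)/(17.4+2.38) = 137.8/19.78 = 6.969 mg/L.
Mixed L₀ = (17.4×3.97 + 2.38×160)/(19.78) = 449.9/19.78 = 22.74 mg/L.
Initial deficit D₀ = C_s − DO₀ = 8.72 − 6.969 = 1.751 mg/L.
t_c = (1/0.5460) ln[(0.689/0.143)(1 − 1.751×0.5460/(0.143×22.74))] = 1.832 × ln(3.402) = 2.242 d.
D_c = (0.143/0.689) × 22.74 × e^(−0.143×2.242) = 0.2075 × 22.74 × 0.7257 = 3.426 mg/L.
Minimum DO = 8.72 − 3.426 = 5.294 mg/L.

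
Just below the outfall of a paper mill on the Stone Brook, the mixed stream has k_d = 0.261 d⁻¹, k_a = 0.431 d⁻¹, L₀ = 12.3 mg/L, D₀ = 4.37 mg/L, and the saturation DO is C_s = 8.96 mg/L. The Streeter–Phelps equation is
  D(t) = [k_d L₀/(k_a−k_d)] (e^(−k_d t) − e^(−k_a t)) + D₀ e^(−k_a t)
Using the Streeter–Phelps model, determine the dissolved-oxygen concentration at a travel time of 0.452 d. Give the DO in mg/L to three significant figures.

DO ≈ 4.12 mg/L

k_d L₀/(k_a−k_d) = 0.261×12.3/(0.431−0.261) = 3.210/0.1700 = 18.88 mg/L.
e^(−k_d t) = e^(−0.261×0.4520) = 0.8887; e^(−k_a t) = e^(−0.431×0.4520) = 0.8230.
D = 18.88 × (0.8887 − 0.8230) + 4.37 × 0.8230 = 1.241 + 3.596 = 4.838 mg/L.
DO = C_s − D = 8.96 − 4.838 = 4.122 mg/L.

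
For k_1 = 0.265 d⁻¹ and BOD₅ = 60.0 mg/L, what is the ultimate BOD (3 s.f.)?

BOD₅ = L₀(1 − e^(−5k_1)) ⇒ L₀ = BOD₅ / (1 − e^(−5×0.265))
= 60.0 / (1 − 0.2658) = 60.0 / 0.7342 = 81.72 mg/L.

L₀ ≈ 81.7 mg/L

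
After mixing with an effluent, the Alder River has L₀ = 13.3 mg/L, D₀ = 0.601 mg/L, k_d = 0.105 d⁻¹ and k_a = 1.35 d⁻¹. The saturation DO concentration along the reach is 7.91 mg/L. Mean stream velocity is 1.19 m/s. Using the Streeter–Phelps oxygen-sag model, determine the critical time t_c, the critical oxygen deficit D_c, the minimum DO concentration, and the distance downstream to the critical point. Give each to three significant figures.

With k_a/k_d = 12.86 and 1 − D₀(k_a−k_d)/(k_d L₀) = 0.4642,
t_c = ln(12.86 × 0.4642) / (1.35 − 0.105) = ln(5.968) / 1.245 = 1.786/1.245 = 1.435 d.
L(t_c) = L₀ e^(−k_d t_c) = 13.3 × 0.8601 = 11.44 mg/L, and at the critical point k_a D_c = k_d L, so D_c = (0.105/1.35) × 11.44 = 0.8898 mg/L.
Minimum DO = C_s − D_c = 7.91 − 0.8898 = 7.020 mg/L.
x_c = v t_c = 1.19 m/s × 1.435 d × 86400 s/d = 147500 m ≈ 148 km.

t_c ≈ 1.43 d; D_c ≈ 0.890 mg/L; min DO ≈ 7.02 mg/L; x_c ≈ 148 km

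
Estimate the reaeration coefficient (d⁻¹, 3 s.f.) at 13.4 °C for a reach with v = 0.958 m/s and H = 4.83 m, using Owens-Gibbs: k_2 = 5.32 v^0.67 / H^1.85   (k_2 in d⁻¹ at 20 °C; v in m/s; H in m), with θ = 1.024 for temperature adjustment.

k_2 ≈ 0.240 d⁻¹

k_2(20) = 5.32 × 0.958^0.67 / 4.83^1.85 = 5.32 × 0.9717 / 18.42 = 0.2806 d⁻¹.
k_2(13.4) = 0.2806 × 1.024^(13.4−20) = 0.2806 × 0.8551 = 0.2400 d⁻¹.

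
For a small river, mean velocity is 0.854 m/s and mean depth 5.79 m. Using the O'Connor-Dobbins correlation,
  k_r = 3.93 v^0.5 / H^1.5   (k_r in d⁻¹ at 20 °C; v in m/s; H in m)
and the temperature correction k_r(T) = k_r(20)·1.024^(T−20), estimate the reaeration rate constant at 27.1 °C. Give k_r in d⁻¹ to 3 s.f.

k_r ≈ 0.308 d⁻¹

k_r(20) = 3.93 × 0.854^0.5 / 5.79^1.5 = 3.93 × 0.9241 / 13.93 = 0.2607 d⁻¹.
k_r(27.1) = 0.2607 × 1.024^(27.1−20) = 0.2607 × 1.183 = 0.3085 d⁻¹.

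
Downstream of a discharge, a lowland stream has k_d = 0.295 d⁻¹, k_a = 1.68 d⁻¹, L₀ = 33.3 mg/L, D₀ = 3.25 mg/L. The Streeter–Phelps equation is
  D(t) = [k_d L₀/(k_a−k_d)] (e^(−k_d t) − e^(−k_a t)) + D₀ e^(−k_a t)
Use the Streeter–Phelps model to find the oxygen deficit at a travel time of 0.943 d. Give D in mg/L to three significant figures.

D ≈ 4.58 mg/L

k_d L₀/(k_a−k_d) = 0.295×33.3/(1.68−0.295) = 9.823/1.385 = 7.093 mg/L.
e^(−k_d t) = e^(−0.295×0.9430) = 0.7572; e^(−k_a t) = e^(−1.68×0.9430) = 0.2051.
D = 7.093 × (0.7572 − 0.2051) + 3.25 × 0.2051 = 3.916 + 0.6666 = 4.582 mg/L.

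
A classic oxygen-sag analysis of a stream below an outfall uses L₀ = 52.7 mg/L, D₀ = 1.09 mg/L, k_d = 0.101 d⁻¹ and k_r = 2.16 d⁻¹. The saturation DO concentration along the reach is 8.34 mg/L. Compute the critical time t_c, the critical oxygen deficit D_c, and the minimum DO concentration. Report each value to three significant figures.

t_c ≈ 1.22 d; D_c ≈ 2.18 mg/L; min DO ≈ 6.16 mg/L

With k_r/k_d = 21.39 and 1 − D₀(k_r−k_d)/(k_d L₀) = 0.5784,
t_c = ln(21.39 × 0.5784) / (2.16 − 0.101) = ln(12.37) / 2.059 = 2.515/2.059 = 1.222 d.
D_c = (k_d/k_r) L₀ e^(−k_d t_c) = (0.101/2.16) × 52.7 × e^(−0.101×1.222) = 0.04676 × 52.7 × 0.8839 = 2.178 mg/L.
Minimum DO = C_s − D_c = 8.34 − 2.178 = 6.162 mg/L.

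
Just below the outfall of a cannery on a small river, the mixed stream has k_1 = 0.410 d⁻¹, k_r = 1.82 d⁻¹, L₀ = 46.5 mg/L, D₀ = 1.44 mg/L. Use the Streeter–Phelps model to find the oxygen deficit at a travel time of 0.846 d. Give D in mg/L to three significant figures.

D ≈ 6.97 mg/L

k_1 L₀/(k_r−k_1) = 0.410×46.5/(1.82−0.410) = 19.06/1.410 = 13.52 mg/L.
e^(−k_1 t) = e^(−0.410×0.8460) = 0.7069; e^(−k_r t) = e^(−1.82×0.8460) = 0.2144.
D = 13.52 × (0.7069 − 0.2144) + 1.44 × 0.2144 = 6.659 + 0.3088 = 6.968 mg/L.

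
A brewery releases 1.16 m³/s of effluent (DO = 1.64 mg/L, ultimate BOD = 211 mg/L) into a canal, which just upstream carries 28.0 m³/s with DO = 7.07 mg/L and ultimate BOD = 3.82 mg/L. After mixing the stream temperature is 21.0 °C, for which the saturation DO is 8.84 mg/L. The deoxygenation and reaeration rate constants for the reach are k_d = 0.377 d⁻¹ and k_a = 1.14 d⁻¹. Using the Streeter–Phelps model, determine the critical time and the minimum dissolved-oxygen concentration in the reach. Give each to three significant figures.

Mixed DO = (28.0×7.07 + 1.16×1.64)/(28.0+1.16) = 199.9/29.16 = 6.854 mg/L.
Mixed L₀ = (28.0×3.82 + 1.16×211)/(29.16) = 351.7/29.16 = 12.06 mg/L.
Initial deficit D₀ = C_s − DO₀ = 8.84 − 6.854 = 1.986 mg/L.
t_c = (1/0.7630) ln[(1.14/0.377)(1 − 1.986×0.7630/(0.377×12.06))] = 1.311 × ln(2.016) = 0.9190 d.
D_c = (0.377/1.14) × 12.06 × e^(−0.377×0.9190) = 0.3307 × 12.06 × 0.7072 = 2.821 mg/L.
Minimum DO = 8.84 − 2.821 = 6.019 mg/L.

t_c ≈ 0.919 d; minimum DO ≈ 6.02 mg/L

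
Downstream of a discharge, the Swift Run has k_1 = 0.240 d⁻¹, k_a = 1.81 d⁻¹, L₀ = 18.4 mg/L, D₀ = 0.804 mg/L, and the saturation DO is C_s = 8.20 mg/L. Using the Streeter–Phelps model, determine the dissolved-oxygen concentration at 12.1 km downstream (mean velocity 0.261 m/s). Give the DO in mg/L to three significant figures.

Travel time t = x/v = 12.1 km / (0.261 m/s) = 12100 m / 0.261 m/s = 46360 s = 0.5366 d.
k_1 L₀/(k_a−k_1) = 0.240×18.4/(1.81−0.240) = 4.416/1.570 = 2.813 mg/L.
e^(−k_1 t) = e^(−0.240×0.5366) = 0.8792; e^(−k_a t) = e^(−1.81×0.5366) = 0.3786.
D = 2.813 × (0.8792 − 0.3786) + 0.804 × 0.3786 = 1.408 + 0.3044 = 1.712 mg/L.
DO = C_s − D = 8.20 − 1.712 = 6.488 mg/L.

DO ≈ 6.49 mg/L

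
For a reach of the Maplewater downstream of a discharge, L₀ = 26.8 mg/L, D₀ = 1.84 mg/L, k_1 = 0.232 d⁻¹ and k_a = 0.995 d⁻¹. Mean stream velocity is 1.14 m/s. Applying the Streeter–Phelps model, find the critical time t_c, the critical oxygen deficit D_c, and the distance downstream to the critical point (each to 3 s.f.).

t_c ≈ 1.57 d; D_c ≈ 4.34 mg/L; x_c ≈ 155 km

At the critical point dD/dt = 0, so k_1 L₀ e^(−k_1 t) = k_a D. Substituting D(t) from the Streeter–Phelps equation and solving for t gives
t_c = ln[(k_a/k_1)(1 − D₀(k_a−k_1)/(k_1 L₀))] / (k_a−k_1).
Here k_a−k_1 = 0.7630 d⁻¹ and 1 − D₀(k_a−k_1)/(k_1 L₀) = 1 − 1.84×0.7630/(0.232×26.8) = 0.7742, so
t_c = ln(4.289 × 0.7742) / 0.7630 = 1.200 / 0.7630 = 1.573 d.
L(t_c) = L₀ e^(−k_1 t_c) = 26.8 × 0.6943 = 18.61 mg/L, and at the critical point k_a D_c = k_1 L, so D_c = (0.232/0.995) × 18.61 = 4.338 mg/L.
x_c = v t_c = 1.14 m/s × 1.573 d × 86400 s/d = 154900 m ≈ 155 km.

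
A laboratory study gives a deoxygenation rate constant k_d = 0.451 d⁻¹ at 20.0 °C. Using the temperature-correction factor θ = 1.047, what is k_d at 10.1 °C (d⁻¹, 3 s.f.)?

k_d ≈ 0.286 d⁻¹

k_d(T₂) = k_d(T₁) · θ^(T₂−T₁) = 0.451 × 1.047^(10.1−20.0)
= 0.451 × 1.047^-9.90 = 0.451 × 0.6346 = 0.2862 d⁻¹.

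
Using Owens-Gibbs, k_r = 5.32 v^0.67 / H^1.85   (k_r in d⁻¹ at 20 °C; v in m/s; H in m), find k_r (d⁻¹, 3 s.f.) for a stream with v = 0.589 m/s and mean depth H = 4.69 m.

k_r = 5.32 × 0.589^0.67 / 4.69^1.85 = 5.32 × 0.7014 / 17.44 = 0.2139 d⁻¹.

k_r ≈ 0.214 d⁻¹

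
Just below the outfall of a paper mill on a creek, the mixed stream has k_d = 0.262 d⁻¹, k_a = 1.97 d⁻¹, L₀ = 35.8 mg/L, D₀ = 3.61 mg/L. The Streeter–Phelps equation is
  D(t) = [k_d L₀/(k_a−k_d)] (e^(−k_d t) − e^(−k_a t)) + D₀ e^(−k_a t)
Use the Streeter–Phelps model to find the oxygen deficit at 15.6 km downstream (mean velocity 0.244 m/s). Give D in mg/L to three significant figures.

D ≈ 4.09 mg/L

Travel time t = x/v = 15.6 km / (0.244 m/s) = 15600 m / 0.244 m/s = 63930 s = 0.7400 d.
k_d L₀/(k_a−k_d) = 0.262×35.8/(1.97−0.262) = 9.380/1.708 = 5.492 mg/L.
e^(−k_d t) = e^(−0.262×0.7400) = 0.8238; e^(−k_a t) = e^(−1.97×0.7400) = 0.2328.
D = 5.492 × (0.8238 − 0.2328) + 3.61 × 0.2328 = 3.246 + 0.8402 = 4.086 mg/L.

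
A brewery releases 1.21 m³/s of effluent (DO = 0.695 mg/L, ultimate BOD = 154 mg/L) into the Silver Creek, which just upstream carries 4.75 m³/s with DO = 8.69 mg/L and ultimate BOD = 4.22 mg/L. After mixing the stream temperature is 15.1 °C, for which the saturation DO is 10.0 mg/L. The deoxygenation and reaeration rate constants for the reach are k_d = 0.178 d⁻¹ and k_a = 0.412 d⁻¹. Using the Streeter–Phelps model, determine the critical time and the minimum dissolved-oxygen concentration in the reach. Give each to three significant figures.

t_c ≈ 3.08 d; minimum DO ≈ 1.36 mg/L

Mixed DO = (4.75×8.69 + 1.21×0.695)/(4.75+1.21) = 42.12/5.960 = 7.067 mg/L.
Mixed L₀ = (4.75×4.22 + 1.21×154)/(5.960) = 206.4/5.960 = 34.63 mg/L.
Initial deficit D₀ = C_s − DO₀ = 10.0 − 7.067 = 2.933 mg/L.
t_c = (1/0.2340) ln[(0.412/0.178)(1 − 2.933×0.2340/(0.178×34.63))] = 4.274 × ln(2.057) = 3.082 d.
D_c = (0.178/0.412) × 34.63 × e^(−0.178×3.082) = 0.4320 × 34.63 × 0.5778 = 8.644 mg/L.
Minimum DO = 10.0 − 8.644 = 1.356 mg/L.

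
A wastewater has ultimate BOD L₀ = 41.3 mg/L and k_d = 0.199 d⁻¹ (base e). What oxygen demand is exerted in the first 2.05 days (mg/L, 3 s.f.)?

y_t = L₀(1 − e^(−k_d t)) = 41.3 × (1 − e^(−0.199×2.05))
= 41.3 × (1 − 0.6650) = 41.3 × 0.3350 = 13.83 mg/L.

y ≈ 13.8 mg/L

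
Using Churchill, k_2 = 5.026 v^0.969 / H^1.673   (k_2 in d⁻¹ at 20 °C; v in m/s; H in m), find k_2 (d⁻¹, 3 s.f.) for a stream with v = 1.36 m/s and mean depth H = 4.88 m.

k_2 = 5.026 × 1.36^0.969 / 4.88^1.673 = 5.026 × 1.347 / 14.18 = 0.4774 d⁻¹.

k_2 ≈ 0.477 d⁻¹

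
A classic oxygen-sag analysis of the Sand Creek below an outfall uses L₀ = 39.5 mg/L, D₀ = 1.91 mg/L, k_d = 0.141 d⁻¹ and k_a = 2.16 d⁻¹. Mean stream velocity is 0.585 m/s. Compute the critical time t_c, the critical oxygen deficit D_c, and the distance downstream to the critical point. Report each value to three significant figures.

With k_a/k_d = 15.32 and 1 − D₀(k_a−k_d)/(k_d L₀) = 0.3076,
t_c = ln(15.32 × 0.3076) / (2.16 − 0.141) = ln(4.712) / 2.019 = 1.550/2.019 = 0.7678 d.
D_c = (k_d/k_a) L₀ e^(−k_d t_c) = (0.141/2.16) × 39.5 × e^(−0.141×0.7678) = 0.06528 × 39.5 × 0.8974 = 2.314 mg/L.
x_c = v t_c = 0.585 m/s × 0.7678 d × 86400 s/d = 38810 m ≈ 38.8 km.

t_c ≈ 0.768 d; D_c ≈ 2.31 mg/L; x_c ≈ 38.8 km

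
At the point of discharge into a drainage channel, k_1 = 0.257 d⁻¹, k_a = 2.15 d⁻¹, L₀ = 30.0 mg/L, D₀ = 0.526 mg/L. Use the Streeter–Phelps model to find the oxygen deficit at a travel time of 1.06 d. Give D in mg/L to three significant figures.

k_1 L₀/(k_a−k_1) = 0.257×30.0/(2.15−0.257) = 7.710/1.893 = 4.073 mg/L.
e^(−k_1 t) = e^(−0.257×1.060) = 0.7615; e^(−k_a t) = e^(−2.15×1.060) = 0.1024.
D = 4.073 × (0.7615 − 0.1024) + 0.526 × 0.1024 = 2.685 + 0.05386 = 2.738 mg/L.

D ≈ 2.74 mg/L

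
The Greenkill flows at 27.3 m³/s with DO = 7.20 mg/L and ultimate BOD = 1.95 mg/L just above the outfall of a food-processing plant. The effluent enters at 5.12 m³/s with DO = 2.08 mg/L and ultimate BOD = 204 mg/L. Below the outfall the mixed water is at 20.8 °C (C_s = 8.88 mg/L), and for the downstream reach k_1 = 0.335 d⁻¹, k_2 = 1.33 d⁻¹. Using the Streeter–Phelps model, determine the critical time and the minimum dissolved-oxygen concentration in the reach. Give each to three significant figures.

Mixed DO = (27.3×7.20 + 5.12×2.08)/(27.3+5.12) = 207.2/32.42 = 6.391 mg/L.
Mixed L₀ = (27.3×1.95 + 5.12×204)/(32.42) = 1098/32.42 = 33.86 mg/L.
Initial deficit D₀ = C_s − DO₀ = 8.88 − 6.391 = 2.489 mg/L.
t_c = (1/0.9950) ln[(1.33/0.335)(1 − 2.489×0.9950/(0.335×33.86))] = 1.005 × ln(3.103) = 1.138 d.
D_c = (0.335/1.33) × 33.86 × e^(−0.335×1.138) = 0.2519 × 33.86 × 0.6830 = 5.825 mg/L.
Minimum DO = 8.88 − 5.825 = 3.055 mg/L.

t_c ≈ 1.14 d; minimum DO ≈ 3.06 mg/L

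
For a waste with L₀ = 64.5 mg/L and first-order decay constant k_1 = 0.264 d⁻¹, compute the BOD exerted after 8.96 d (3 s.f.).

y ≈ 58.4 mg/L

y_t = L₀(1 − e^(−k_1 t)) = 64.5 × (1 − e^(−0.264×8.96))
= 64.5 × (1 − 0.09391) = 64.5 × 0.9061 = 58.44 mg/L.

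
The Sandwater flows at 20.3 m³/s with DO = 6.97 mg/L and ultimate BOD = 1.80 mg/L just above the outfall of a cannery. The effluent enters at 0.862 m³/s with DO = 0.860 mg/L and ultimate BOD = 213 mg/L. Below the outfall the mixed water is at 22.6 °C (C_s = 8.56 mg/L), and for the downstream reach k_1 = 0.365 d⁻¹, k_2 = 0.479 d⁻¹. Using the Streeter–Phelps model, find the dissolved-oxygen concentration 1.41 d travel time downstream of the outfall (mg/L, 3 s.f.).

DO ≈ 4.67 mg/L

Mixed DO = (20.3×6.97 + 0.862×0.860)/(20.3+0.862) = 142.2/21.16 = 6.721 mg/L.
Mixed L₀ = (20.3×1.80 + 0.862×213)/(21.16) = 220.1/21.16 = 10.40 mg/L.
Initial deficit D₀ = C_s − DO₀ = 8.56 − 6.721 = 1.839 mg/L.
D(1.41) = [0.365×10.40/(0.479−0.365)](e^(−0.365×1.41) − e^(−0.479×1.41)) + 1.839 e^(−0.479×1.41)
= 33.31 × (0.5977 − 0.5090) + 1.839 × 0.5090 = 3.892 mg/L.
DO = 8.56 − 3.892 = 4.668 mg/L.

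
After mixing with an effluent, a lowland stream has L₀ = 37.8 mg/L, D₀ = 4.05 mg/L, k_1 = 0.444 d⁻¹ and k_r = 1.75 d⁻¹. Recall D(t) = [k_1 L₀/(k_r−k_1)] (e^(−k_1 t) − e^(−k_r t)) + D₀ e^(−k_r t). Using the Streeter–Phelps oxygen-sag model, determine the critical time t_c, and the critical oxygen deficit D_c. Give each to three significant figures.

t_c = [1/(k_r−k_1)] ln[(k_r/k_1)(1 − D₀(k_r−k_1)/(k_1 L₀))]
= [1/(1.75−0.444)] ln[(1.75/0.444)(1 − 4.05×1.306/(0.444×37.8))]
= (1/1.306) ln[3.941 × 0.6848] = 0.7657 × ln(2.699) = 0.7657 × 0.9930 = 0.7603 d.
L(t_c) = L₀ e^(−k_1 t_c) = 37.8 × 0.7135 = 26.97 mg/L, and at the critical point k_r D_c = k_1 L, so D_c = (0.444/1.75) × 26.97 = 6.843 mg/L.

t_c ≈ 0.760 d; D_c ≈ 6.84 mg/L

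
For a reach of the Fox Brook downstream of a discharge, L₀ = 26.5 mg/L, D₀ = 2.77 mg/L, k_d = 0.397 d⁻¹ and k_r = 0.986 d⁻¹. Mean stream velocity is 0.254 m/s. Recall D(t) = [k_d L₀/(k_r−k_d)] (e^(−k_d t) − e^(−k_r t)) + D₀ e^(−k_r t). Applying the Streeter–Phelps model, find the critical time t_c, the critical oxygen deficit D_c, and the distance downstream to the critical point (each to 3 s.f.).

At the critical point dD/dt = 0, so k_d L₀ e^(−k_d t) = k_r D. Substituting D(t) from the Streeter–Phelps equation and solving for t gives
t_c = ln[(k_r/k_d)(1 − D₀(k_r−k_d)/(k_d L₀))] / (k_r−k_d).
Here k_r−k_d = 0.5890 d⁻¹ and 1 − D₀(k_r−k_d)/(k_d L₀) = 1 − 2.77×0.5890/(0.397×26.5) = 0.8449, so
t_c = ln(2.484 × 0.8449) / 0.5890 = 0.7412 / 0.5890 = 1.258 d.
D_c = (k_d/k_r) L₀ e^(−k_d t_c) = (0.397/0.986) × 26.5 × e^(−0.397×1.258) = 0.4026 × 26.5 × 0.6068 = 6.474 mg/L.
x_c = v t_c = 0.254 m/s × 1.258 d × 86400 s/d = 27620 m ≈ 27.6 km.

t_c ≈ 1.26 d; D_c ≈ 6.47 mg/L; x_c ≈ 27.6 km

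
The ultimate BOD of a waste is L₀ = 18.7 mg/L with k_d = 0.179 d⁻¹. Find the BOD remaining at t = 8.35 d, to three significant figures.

L ≈ 4.19 mg/L

L_t = L₀ e^(−k_d t) = 18.7 × e^(−0.179×8.35) = 18.7 × 0.2243 = 4.195 mg/L.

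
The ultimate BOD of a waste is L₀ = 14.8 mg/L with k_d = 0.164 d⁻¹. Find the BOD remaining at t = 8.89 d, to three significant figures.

L_t = L₀ e^(−k_d t) = 14.8 × e^(−0.164×8.89) = 14.8 × 0.2327 = 3.444 mg/L.

L ≈ 3.44 mg/L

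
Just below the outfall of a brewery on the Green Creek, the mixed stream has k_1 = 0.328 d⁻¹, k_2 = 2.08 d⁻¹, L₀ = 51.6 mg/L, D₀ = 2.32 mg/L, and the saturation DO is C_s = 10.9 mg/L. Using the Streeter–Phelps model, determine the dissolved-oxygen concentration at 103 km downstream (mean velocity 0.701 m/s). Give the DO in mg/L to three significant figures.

Travel time t = x/v = 103 km / (0.701 m/s) = 103000 m / 0.701 m/s = 146900 s = 1.701 d.
k_1 L₀/(k_2−k_1) = 0.328×51.6/(2.08−0.328) = 16.92/1.752 = 9.660 mg/L.
e^(−k_1 t) = e^(−0.328×1.701) = 0.5725; e^(−k_2 t) = e^(−2.08×1.701) = 0.02909.
D = 9.660 × (0.5725 − 0.02909) + 2.32 × 0.02909 = 5.249 + 0.06749 = 5.317 mg/L.
DO = C_s − D = 10.9 − 5.317 = 5.583 mg/L.

DO ≈ 5.58 mg/L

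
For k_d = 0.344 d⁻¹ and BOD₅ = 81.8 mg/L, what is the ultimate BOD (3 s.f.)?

BOD₅ = L₀(1 − e^(−5k_d)) ⇒ L₀ = BOD₅ / (1 − e^(−5×0.344))
= 81.8 / (1 − 0.1791) = 81.8 / 0.8209 = 99.64 mg/L.

L₀ ≈ 99.6 mg/L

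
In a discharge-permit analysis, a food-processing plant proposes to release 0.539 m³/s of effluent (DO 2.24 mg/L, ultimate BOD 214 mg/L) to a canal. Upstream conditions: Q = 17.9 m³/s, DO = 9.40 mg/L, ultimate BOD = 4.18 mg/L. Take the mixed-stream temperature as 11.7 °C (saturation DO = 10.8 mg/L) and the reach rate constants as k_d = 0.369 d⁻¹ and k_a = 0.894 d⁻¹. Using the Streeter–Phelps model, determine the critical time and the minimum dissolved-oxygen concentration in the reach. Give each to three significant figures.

t_c ≈ 1.21 d; minimum DO ≈ 8.07 mg/L

Mixed DO = (17.9×9.40 + 0.539×2.24)/(17.9+0.539) = 169.5/18.44 = 9.191 mg/L.
Mixed L₀ = (17.9×4.18 + 0.539×214)/(18.44) = 190.2/18.44 = 10.31 mg/L.
Initial deficit D₀ = C_s − DO₀ = 10.8 − 9.191 = 1.609 mg/L.
t_c = (1/0.5250) ln[(0.894/0.369)(1 − 1.609×0.5250/(0.369×10.31))] = 1.905 × ln(1.885) = 1.207 d.
D_c = (0.369/0.894) × 10.31 × e^(−0.369×1.207) = 0.4128 × 10.31 × 0.6405 = 2.726 mg/L.
Minimum DO = 10.8 − 2.726 = 8.074 mg/L.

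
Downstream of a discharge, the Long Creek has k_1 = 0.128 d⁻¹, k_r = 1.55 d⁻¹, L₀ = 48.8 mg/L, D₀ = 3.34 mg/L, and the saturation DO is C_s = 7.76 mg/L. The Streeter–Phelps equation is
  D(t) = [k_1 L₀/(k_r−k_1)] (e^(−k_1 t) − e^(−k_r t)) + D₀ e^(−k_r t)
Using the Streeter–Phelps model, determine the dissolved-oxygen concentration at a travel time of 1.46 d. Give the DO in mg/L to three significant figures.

k_1 L₀/(k_r−k_1) = 0.128×48.8/(1.55−0.128) = 6.246/1.422 = 4.393 mg/L.
e^(−k_1 t) = e^(−0.128×1.460) = 0.8295; e^(−k_r t) = e^(−1.55×1.460) = 0.1040.
D = 4.393 × (0.8295 − 0.1040) + 3.34 × 0.1040 = 3.187 + 0.3475 = 3.534 mg/L.
DO = C_s − D = 7.76 − 3.534 = 4.226 mg/L.

DO ≈ 4.23 mg/L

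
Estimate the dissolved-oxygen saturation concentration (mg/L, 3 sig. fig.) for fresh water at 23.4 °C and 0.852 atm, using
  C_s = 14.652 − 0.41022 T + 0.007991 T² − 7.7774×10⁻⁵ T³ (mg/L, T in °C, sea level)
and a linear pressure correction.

C_s ≈ 7.18 mg/L

At sea level: C_s = 14.652 − 0.41022×23.4 + 0.007991×23.4² − 7.7774×10⁻⁵×23.4³ = 8.432 mg/L.
Pressure correction: C_s' = 8.432 × 0.852 = 7.184 mg/L.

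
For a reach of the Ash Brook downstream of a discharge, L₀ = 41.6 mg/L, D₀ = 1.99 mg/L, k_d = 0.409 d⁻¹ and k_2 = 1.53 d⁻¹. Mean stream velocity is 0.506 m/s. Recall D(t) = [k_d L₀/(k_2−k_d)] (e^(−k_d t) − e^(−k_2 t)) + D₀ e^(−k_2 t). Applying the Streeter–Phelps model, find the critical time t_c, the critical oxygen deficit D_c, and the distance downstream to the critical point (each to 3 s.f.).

With k_2/k_d = 3.741 and 1 − D₀(k_2−k_d)/(k_d L₀) = 0.8689,
t_c = ln(3.741 × 0.8689) / (1.53 − 0.409) = ln(3.250) / 1.121 = 1.179/1.121 = 1.052 d.
D_c = (k_d/k_2) L₀ e^(−k_d t_c) = (0.409/1.53) × 41.6 × e^(−0.409×1.052) = 0.2673 × 41.6 × 0.6505 = 7.233 mg/L.
x_c = v t_c = 0.506 m/s × 1.052 d × 86400 s/d = 45970 m ≈ 46.0 km.

t_c ≈ 1.05 d; D_c ≈ 7.23 mg/L; x_c ≈ 46.0 km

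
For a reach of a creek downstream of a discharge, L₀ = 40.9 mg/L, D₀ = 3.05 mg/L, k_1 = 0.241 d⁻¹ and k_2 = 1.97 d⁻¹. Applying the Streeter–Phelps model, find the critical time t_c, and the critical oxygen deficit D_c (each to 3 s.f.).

t_c ≈ 0.772 d; D_c ≈ 4.15 mg/L

With k_2/k_1 = 8.174 and 1 − D₀(k_2−k_1)/(k_1 L₀) = 0.4650,
t_c = ln(8.174 × 0.4650) / (1.97 − 0.241) = ln(3.801) / 1.729 = 1.335/1.729 = 0.7723 d.
D_c = (k_1/k_2) L₀ e^(−k_1 t_c) = (0.241/1.97) × 40.9 × e^(−0.241×0.7723) = 0.1223 × 40.9 × 0.8302 = 4.154 mg/L.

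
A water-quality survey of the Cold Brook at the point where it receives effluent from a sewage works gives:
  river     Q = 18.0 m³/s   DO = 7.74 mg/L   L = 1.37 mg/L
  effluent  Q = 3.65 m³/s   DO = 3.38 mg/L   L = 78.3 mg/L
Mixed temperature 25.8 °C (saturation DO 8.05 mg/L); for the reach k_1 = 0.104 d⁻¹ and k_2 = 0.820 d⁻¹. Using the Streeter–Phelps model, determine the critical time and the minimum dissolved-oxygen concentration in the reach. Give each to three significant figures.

t_c ≈ 1.91 d; minimum DO ≈ 6.56 mg/L

Mixed DO = (18.0×7.74 + 3.65×3.38)/(18.0+3.65) = 151.7/21.65 = 7.005 mg/L.
Mixed L₀ = (18.0×1.37 + 3.65×78.3)/(21.65) = 310.5/21.65 = 14.34 mg/L.
Initial deficit D₀ = C_s − DO₀ = 8.05 − 7.005 = 1.045 mg/L.
t_c = (1/0.7160) ln[(0.820/0.104)(1 − 1.045×0.7160/(0.104×14.34))] = 1.397 × ln(3.929) = 1.911 d.
D_c = (0.104/0.820) × 14.34 × e^(−0.104×1.911) = 0.1268 × 14.34 × 0.8198 = 1.491 mg/L.
Minimum DO = 8.05 − 1.491 = 6.559 mg/L.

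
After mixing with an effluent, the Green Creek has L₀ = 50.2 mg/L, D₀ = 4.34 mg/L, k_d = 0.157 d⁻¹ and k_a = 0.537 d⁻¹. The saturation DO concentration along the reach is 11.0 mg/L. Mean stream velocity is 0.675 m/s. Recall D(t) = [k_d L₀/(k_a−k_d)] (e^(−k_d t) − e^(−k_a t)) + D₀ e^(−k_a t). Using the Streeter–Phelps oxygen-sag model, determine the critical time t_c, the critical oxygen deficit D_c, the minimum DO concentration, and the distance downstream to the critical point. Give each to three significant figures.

At the critical point dD/dt = 0, so k_d L₀ e^(−k_d t) = k_a D. Substituting D(t) from the Streeter–Phelps equation and solving for t gives
t_c = ln[(k_a/k_d)(1 − D₀(k_a−k_d)/(k_d L₀))] / (k_a−k_d).
Here k_a−k_d = 0.3800 d⁻¹ and 1 − D₀(k_a−k_d)/(k_d L₀) = 1 − 4.34×0.3800/(0.157×50.2) = 0.7907, so
t_c = ln(3.420 × 0.7907) / 0.3800 = 0.9950 / 0.3800 = 2.618 d.
L(t_c) = L₀ e^(−k_d t_c) = 50.2 × 0.6629 = 33.28 mg/L, and at the critical point k_a D_c = k_d L, so D_c = (0.157/0.537) × 33.28 = 9.730 mg/L.
Minimum DO = C_s − D_c = 11.0 − 9.730 = 1.270 mg/L.
x_c = v t_c = 0.675 m/s × 2.618 d × 86400 s/d = 152700 m ≈ 153 km.

t_c ≈ 2.62 d; D_c ≈ 9.73 mg/L; min DO ≈ 1.27 mg/L; x_c ≈ 153 km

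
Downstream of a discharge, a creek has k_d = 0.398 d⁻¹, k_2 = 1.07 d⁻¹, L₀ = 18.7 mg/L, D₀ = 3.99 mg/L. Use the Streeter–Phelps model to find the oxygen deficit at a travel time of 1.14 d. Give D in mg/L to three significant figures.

D ≈ 4.94 mg/L

k_d L₀/(k_2−k_d) = 0.398×18.7/(1.07−0.398) = 7.443/0.6720 = 11.08 mg/L.
e^(−k_d t) = e^(−0.398×1.140) = 0.6353; e^(−k_2 t) = e^(−1.07×1.140) = 0.2953.
D = 11.08 × (0.6353 − 0.2953) + 3.99 × 0.2953 = 3.765 + 1.178 = 4.943 mg/L.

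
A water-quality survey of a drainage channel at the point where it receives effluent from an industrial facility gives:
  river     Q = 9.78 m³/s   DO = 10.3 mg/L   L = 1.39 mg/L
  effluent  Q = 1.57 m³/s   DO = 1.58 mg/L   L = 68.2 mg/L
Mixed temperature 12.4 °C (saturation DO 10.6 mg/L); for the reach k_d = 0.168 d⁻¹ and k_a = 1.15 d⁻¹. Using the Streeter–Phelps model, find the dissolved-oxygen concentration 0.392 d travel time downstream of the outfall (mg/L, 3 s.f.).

Mixed DO = (9.78×10.3 + 1.57×1.58)/(9.78+1.57) = 103.2/11.35 = 9.094 mg/L.
Mixed L₀ = (9.78×1.39 + 1.57×68.2)/(11.35) = 120.7/11.35 = 10.63 mg/L.
Initial deficit D₀ = C_s − DO₀ = 10.6 − 9.094 = 1.506 mg/L.
D(0.392) = [0.168×10.63/(1.15−0.168)](e^(−0.168×0.392) − e^(−1.15×0.392)) + 1.506 e^(−1.15×0.392)
= 1.819 × (0.9363 − 0.6371) + 1.506 × 0.6371 = 1.504 mg/L.
DO = 10.6 − 1.504 = 9.096 mg/L.

DO ≈ 9.10 mg/L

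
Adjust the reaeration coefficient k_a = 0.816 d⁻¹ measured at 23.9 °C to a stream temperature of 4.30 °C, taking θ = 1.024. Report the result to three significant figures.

k_a ≈ 0.513 d⁻¹

k_a(T₂) = k_a(T₁) · θ^(T₂−T₁) = 0.816 × 1.024^(4.30−23.9)
= 0.816 × 1.024^-19.6 = 0.816 × 0.6282 = 0.5126 d⁻¹.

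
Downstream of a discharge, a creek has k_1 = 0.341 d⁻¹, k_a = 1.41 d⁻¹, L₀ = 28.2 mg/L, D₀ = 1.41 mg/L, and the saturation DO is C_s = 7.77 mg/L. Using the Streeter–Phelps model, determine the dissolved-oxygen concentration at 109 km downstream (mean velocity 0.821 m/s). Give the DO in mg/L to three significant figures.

DO ≈ 3.31 mg/L

Travel time t = x/v = 109 km / (0.821 m/s) = 109000 m / 0.821 m/s = 132800 s = 1.537 d.
k_1 L₀/(k_a−k_1) = 0.341×28.2/(1.41−0.341) = 9.616/1.069 = 8.996 mg/L.
e^(−k_1 t) = e^(−0.341×1.537) = 0.5922; e^(−k_a t) = e^(−1.41×1.537) = 0.1146.
D = 8.996 × (0.5922 − 0.1146) + 1.41 × 0.1146 = 4.296 + 0.1615 = 4.458 mg/L.
DO = C_s − D = 7.77 − 4.458 = 3.312 mg/L.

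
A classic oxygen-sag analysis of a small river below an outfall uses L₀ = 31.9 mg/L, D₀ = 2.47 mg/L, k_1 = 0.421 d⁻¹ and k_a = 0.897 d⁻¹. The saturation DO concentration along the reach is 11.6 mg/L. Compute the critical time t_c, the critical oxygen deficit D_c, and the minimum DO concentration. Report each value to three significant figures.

t_c ≈ 1.40 d; D_c ≈ 8.32 mg/L; min DO ≈ 3.28 mg/L

t_c = [1/(k_a−k_1)] ln[(k_a/k_1)(1 − D₀(k_a−k_1)/(k_1 L₀))]
= [1/(0.897−0.421)] ln[(0.897/0.421)(1 − 2.47×0.4760/(0.421×31.9))]
= (1/0.4760) ln[2.131 × 0.9125] = 2.101 × ln(1.944) = 2.101 × 0.6648 = 1.397 d.
L(t_c) = L₀ e^(−k_1 t_c) = 31.9 × 0.5554 = 17.72 mg/L, and at the critical point k_a D_c = k_1 L, so D_c = (0.421/0.897) × 17.72 = 8.316 mg/L.
Minimum DO = C_s − D_c = 11.6 − 8.316 = 3.284 mg/L.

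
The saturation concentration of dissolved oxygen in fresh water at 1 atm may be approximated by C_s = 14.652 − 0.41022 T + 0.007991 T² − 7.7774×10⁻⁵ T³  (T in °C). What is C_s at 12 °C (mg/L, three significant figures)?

C_s ≈ 10.7 mg/L

C_s = 14.652 − 0.41022×12 + 0.007991×12² − 7.7774×10⁻⁵×12³ = 10.75 mg/L.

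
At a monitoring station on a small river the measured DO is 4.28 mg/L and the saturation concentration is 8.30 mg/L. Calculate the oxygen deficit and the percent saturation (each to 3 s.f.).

D ≈ 4.02 mg/L; 51.6 % saturation

D = C_s − C = 8.30 − 4.28 = 4.02 mg/L.
% saturation = 4.28/8.30 × 100 = 51.6 %.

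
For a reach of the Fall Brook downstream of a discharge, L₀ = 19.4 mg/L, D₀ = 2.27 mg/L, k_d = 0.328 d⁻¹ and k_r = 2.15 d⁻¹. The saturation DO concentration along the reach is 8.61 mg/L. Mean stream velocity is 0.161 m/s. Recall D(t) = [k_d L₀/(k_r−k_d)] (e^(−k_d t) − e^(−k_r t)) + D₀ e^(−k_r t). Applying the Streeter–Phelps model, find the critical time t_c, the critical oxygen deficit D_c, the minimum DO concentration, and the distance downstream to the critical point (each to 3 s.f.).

t_c ≈ 0.456 d; D_c ≈ 2.55 mg/L; min DO ≈ 6.06 mg/L; x_c ≈ 6.34 km

t_c = [1/(k_r−k_d)] ln[(k_r/k_d)(1 − D₀(k_r−k_d)/(k_d L₀))]
= [1/(2.15−0.328)] ln[(2.15/0.328)(1 − 2.27×1.822/(0.328×19.4))]
= (1/1.822) ln[6.555 × 0.3500] = 0.5488 × ln(2.294) = 0.5488 × 0.8305 = 0.4558 d.
D_c = (k_d/k_r) L₀ e^(−k_d t_c) = (0.328/2.15) × 19.4 × e^(−0.328×0.4558) = 0.1526 × 19.4 × 0.8611 = 2.549 mg/L.
Minimum DO = C_s − D_c = 8.61 − 2.549 = 6.061 mg/L.
x_c = v t_c = 0.161 m/s × 0.4558 d × 86400 s/d = 6340 m ≈ 6.34 km.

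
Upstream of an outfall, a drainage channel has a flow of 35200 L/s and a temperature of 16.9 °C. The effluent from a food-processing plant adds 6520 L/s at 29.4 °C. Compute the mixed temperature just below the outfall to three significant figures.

18.9 °C

Flow-weighted mixing: C = (Q_r C_r + Q_w C_w)/(Q_r + Q_w)
= (35200×16.9 + 6520×29.4)/(35200 + 6520) = 786600/41720 = 18.85 °C.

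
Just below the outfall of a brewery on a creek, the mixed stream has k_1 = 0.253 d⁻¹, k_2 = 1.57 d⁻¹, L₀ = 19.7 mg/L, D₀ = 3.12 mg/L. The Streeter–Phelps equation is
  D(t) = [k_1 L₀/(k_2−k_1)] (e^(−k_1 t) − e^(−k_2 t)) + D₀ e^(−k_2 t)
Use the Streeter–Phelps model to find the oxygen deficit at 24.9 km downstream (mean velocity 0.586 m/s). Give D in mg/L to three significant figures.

D ≈ 3.03 mg/L

Travel time t = x/v = 24.9 km / (0.586 m/s) = 24900 m / 0.586 m/s = 42490 s = 0.4918 d.
k_1 L₀/(k_2−k_1) = 0.253×19.7/(1.57−0.253) = 4.984/1.317 = 3.784 mg/L.
e^(−k_1 t) = e^(−0.253×0.4918) = 0.8830; e^(−k_2 t) = e^(−1.57×0.4918) = 0.4620.
D = 3.784 × (0.8830 − 0.4620) + 3.12 × 0.4620 = 1.593 + 1.442 = 3.035 mg/L.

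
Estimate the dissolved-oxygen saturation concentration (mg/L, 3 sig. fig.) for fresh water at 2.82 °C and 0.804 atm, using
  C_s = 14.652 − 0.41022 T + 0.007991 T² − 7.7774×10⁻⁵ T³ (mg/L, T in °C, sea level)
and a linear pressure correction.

At sea level: C_s = 14.652 − 0.41022×2.82 + 0.007991×2.82² − 7.7774×10⁻⁵×2.82³ = 13.56 mg/L.
Pressure correction: C_s' = 13.56 × 0.804 = 10.90 mg/L.

C_s ≈ 10.9 mg/L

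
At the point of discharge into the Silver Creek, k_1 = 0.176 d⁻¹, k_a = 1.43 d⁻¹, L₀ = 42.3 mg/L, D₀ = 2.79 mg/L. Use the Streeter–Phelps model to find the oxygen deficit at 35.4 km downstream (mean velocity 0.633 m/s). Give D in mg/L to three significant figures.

Travel time t = x/v = 35.4 km / (0.633 m/s) = 35400 m / 0.633 m/s = 55920 s = 0.6473 d.
k_1 L₀/(k_a−k_1) = 0.176×42.3/(1.43−0.176) = 7.445/1.254 = 5.937 mg/L.
e^(−k_1 t) = e^(−0.176×0.6473) = 0.8923; e^(−k_a t) = e^(−1.43×0.6473) = 0.3963.
D = 5.937 × (0.8923 − 0.3963) + 2.79 × 0.3963 = 2.945 + 1.106 = 4.051 mg/L.

D ≈ 4.05 mg/L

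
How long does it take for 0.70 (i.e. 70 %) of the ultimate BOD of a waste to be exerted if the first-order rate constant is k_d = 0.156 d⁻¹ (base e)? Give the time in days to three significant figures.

t ≈ 7.72 d

y/L₀ = 1 − e^(−k_d t) = 0.70 ⇒ e^(−k_d t) = 0.300
t = −ln(0.300) / 0.156 = 1.204 / 0.156 = 7.718 d.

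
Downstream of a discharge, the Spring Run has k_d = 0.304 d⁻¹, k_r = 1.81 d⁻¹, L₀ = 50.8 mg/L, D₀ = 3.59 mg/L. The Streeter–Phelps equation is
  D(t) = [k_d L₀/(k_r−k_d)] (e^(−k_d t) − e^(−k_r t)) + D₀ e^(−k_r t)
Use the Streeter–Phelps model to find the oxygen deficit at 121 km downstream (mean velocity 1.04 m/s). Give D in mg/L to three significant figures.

Travel time t = x/v = 121 km / (1.04 m/s) = 121000 m / 1.04 m/s = 116300 s = 1.347 d.
k_d L₀/(k_r−k_d) = 0.304×50.8/(1.81−0.304) = 15.44/1.506 = 10.25 mg/L.
e^(−k_d t) = e^(−0.304×1.347) = 0.6641; e^(−k_r t) = e^(−1.81×1.347) = 0.08739.
D = 10.25 × (0.6641 − 0.08739) + 3.59 × 0.08739 = 5.914 + 0.3137 = 6.227 mg/L.

D ≈ 6.23 mg/L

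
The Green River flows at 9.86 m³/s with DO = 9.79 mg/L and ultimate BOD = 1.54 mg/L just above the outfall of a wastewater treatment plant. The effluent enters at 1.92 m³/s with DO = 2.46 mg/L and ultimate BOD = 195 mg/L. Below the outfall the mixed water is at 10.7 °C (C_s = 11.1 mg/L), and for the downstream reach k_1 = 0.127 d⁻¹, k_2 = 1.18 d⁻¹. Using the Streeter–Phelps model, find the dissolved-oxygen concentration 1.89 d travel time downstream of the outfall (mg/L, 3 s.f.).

DO ≈ 8.12 mg/L

Mixed DO = (9.86×9.79 + 1.92×2.46)/(9.86+1.92) = 101.3/11.78 = 8.595 mg/L.
Mixed L₀ = (9.86×1.54 + 1.92×195)/(11.78) = 389.6/11.78 = 33.07 mg/L.
Initial deficit D₀ = C_s − DO₀ = 11.1 − 8.595 = 2.505 mg/L.
D(1.89) = [0.127×33.07/(1.18−0.127)](e^(−0.127×1.89) − e^(−1.18×1.89)) + 2.505 e^(−1.18×1.89)
= 3.989 × (0.7866 − 0.1075) + 2.505 × 0.1075 = 2.978 mg/L.
DO = 11.1 − 2.978 = 8.122 mg/L.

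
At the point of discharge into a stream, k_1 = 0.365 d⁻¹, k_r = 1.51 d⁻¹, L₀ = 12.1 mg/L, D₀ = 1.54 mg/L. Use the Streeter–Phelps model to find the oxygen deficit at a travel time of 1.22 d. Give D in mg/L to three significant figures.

D ≈ 2.10 mg/L

k_1 L₀/(k_r−k_1) = 0.365×12.1/(1.51−0.365) = 4.417/1.145 = 3.857 mg/L.
e^(−k_1 t) = e^(−0.365×1.220) = 0.6406; e^(−k_r t) = e^(−1.51×1.220) = 0.1585.
D = 3.857 × (0.6406 − 0.1585) + 1.54 × 0.1585 = 1.860 + 0.2440 = 2.104 mg/L.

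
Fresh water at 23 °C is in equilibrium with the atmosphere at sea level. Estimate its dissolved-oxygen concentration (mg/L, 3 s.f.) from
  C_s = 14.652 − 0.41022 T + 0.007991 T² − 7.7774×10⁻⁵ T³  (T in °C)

C_s ≈ 8.50 mg/L

C_s = 14.652 − 0.41022×23 + 0.007991×23² − 7.7774×10⁻⁵×23³ = 8.498 mg/L.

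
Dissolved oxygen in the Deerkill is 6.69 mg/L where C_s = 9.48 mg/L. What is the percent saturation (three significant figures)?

70.6 % saturation

% saturation = C/C_s × 100 = 6.69/9.48 × 100 = 70.6 %.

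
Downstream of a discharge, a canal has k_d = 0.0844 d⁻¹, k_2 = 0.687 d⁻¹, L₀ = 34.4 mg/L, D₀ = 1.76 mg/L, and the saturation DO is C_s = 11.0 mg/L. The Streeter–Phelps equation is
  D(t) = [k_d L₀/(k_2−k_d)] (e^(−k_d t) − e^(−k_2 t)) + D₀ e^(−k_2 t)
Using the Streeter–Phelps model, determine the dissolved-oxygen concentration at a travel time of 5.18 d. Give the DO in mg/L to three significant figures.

DO ≈ 7.98 mg/L

k_d L₀/(k_2−k_d) = 0.0844×34.4/(0.687−0.0844) = 2.903/0.6026 = 4.818 mg/L.
e^(−k_d t) = e^(−0.0844×5.180) = 0.6458; e^(−k_2 t) = e^(−0.687×5.180) = 0.02848.
D = 4.818 × (0.6458 − 0.02848) + 1.76 × 0.02848 = 2.975 + 0.05012 = 3.025 mg/L.
DO = C_s − D = 11.0 − 3.025 = 7.975 mg/L.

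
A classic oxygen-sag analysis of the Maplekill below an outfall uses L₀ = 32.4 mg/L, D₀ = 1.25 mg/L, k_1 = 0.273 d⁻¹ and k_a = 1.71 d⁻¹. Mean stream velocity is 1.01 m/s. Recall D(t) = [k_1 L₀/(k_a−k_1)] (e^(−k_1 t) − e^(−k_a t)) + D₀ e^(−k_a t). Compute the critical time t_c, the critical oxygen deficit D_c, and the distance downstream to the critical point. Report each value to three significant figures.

t_c ≈ 1.12 d; D_c ≈ 3.81 mg/L; x_c ≈ 97.6 km

With k_a/k_1 = 6.264 and 1 − D₀(k_a−k_1)/(k_1 L₀) = 0.7969,
t_c = ln(6.264 × 0.7969) / (1.71 − 0.273) = ln(4.992) / 1.437 = 1.608/1.437 = 1.119 d.
D_c = (k_1/k_a) L₀ e^(−k_1 t_c) = (0.273/1.71) × 32.4 × e^(−0.273×1.119) = 0.1596 × 32.4 × 0.7368 = 3.811 mg/L.
x_c = v t_c = 1.01 m/s × 1.119 d × 86400 s/d = 97630 m ≈ 97.6 km.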